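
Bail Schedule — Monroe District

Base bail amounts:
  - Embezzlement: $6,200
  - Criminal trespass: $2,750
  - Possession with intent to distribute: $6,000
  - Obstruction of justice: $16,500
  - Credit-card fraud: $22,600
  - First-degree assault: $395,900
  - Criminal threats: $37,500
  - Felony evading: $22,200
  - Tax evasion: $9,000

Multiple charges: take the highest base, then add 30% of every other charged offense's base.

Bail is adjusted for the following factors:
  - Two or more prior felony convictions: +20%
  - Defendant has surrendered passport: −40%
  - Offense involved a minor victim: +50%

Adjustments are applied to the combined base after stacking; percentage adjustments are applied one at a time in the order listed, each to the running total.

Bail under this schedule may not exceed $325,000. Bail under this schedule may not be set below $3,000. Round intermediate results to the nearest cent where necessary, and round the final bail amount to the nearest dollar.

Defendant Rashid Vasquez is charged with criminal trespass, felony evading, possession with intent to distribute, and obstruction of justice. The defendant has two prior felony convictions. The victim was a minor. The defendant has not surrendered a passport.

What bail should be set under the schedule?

$53,595

Base amounts from the schedule: criminal trespass $2,750; felony evading $22,200; possession with intent to distribute $6,000; obstruction of justice $16,500.
Stacking rule: highest base plus 30% of each additional charge. Highest is felony evading at $22,200. Additional: $2,750 × 30% = $825; $6,000 × 30% = $1,800; $16,500 × 30% = $4,950. Combined base = $22,200 + $7,575 = $29,775.
Two or more prior felony convictions (+20%): $29,775 × 1.2 = $35,730.
Offense involved a minor victim (+50%): $35,730 × 1.5 = $53,595.
$53,595 is within the $325,000 maximum.
$53,595 is at or above the $3,000 minimum.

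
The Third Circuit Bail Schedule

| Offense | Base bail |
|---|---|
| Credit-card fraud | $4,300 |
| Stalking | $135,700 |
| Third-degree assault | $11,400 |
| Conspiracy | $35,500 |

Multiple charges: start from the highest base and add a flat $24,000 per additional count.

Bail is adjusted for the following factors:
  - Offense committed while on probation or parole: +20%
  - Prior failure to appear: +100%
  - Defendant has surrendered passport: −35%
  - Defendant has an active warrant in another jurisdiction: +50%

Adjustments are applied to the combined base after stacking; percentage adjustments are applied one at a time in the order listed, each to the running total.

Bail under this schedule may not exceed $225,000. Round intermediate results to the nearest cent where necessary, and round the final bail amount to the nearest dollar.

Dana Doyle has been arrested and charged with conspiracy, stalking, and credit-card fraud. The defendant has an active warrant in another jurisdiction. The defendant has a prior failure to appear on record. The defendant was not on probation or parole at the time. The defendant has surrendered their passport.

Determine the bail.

$225,000

Base amounts from the schedule: conspiracy $35,500; stalking $135,700; credit-card fraud $4,300.
Stacking rule: highest base plus $24,000 per additional charge. Highest is stalking at $135,700; 2 additional charges → +$48,000. Combined base = $183,700.
Prior failure to appear (+100%): $183,700 × 2 = $367,400.
Defendant has surrendered passport (−35%): $367,400 × 0.65 = $238,810.
Defendant has an active warrant in another jurisdiction (+50%): $238,810 × 1.5 = $358,215.
Result $358,215 exceeds the maximum of $225,000; bail is capped at $225,000.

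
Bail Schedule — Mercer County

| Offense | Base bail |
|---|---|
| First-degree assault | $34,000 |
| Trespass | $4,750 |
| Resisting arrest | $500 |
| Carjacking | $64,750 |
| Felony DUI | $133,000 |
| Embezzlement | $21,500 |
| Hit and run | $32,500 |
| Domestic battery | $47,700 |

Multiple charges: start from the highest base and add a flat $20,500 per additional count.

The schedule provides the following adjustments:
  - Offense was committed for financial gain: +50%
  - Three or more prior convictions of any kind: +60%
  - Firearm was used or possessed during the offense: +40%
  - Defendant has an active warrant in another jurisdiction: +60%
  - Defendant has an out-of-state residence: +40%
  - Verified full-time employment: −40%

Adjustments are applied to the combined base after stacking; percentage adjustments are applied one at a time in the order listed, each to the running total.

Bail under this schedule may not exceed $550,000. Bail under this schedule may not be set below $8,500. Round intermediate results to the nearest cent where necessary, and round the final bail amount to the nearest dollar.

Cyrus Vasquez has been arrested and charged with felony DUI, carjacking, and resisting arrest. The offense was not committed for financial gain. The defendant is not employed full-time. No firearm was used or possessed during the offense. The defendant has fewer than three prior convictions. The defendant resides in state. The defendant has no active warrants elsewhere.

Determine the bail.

Base amounts from the schedule: felony DUI $133,000; carjacking $64,750; resisting arrest $500.
Stacking rule: highest base plus $20,500 per additional charge. Highest is felony DUI at $133,000; 2 additional charges → +$41,000. Combined base = $174,000.
No adjustment factors apply to this defendant.
$174,000 is within the $550,000 maximum.
$174,000 is at or above the $8,500 minimum.

$174,000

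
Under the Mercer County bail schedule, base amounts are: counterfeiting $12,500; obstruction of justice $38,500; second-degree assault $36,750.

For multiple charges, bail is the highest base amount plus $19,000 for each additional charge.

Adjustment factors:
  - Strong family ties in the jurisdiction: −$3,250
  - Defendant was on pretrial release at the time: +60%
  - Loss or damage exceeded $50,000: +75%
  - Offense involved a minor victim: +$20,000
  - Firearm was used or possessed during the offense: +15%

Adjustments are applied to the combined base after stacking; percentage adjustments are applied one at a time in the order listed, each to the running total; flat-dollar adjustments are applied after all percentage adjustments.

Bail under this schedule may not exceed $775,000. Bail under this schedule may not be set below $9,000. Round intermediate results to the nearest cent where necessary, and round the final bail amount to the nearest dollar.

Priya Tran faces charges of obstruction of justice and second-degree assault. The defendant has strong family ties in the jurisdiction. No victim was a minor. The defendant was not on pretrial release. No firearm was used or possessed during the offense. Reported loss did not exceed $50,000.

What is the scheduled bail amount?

Base amounts from the schedule: obstruction of justice $38,500; second-degree assault $36,750.
Stacking rule: highest base plus $19,000 per additional charge. Highest is obstruction of justice at $38,500; 1 additional charge → +$19,000. Combined base = $57,500.
Strong family ties in the jurisdiction (−$3,250 flat): $57,500 − $3,250 = $54,250.
$54,250 is within the $775,000 maximum.
$54,250 is at or above the $9,000 minimum.

$54,250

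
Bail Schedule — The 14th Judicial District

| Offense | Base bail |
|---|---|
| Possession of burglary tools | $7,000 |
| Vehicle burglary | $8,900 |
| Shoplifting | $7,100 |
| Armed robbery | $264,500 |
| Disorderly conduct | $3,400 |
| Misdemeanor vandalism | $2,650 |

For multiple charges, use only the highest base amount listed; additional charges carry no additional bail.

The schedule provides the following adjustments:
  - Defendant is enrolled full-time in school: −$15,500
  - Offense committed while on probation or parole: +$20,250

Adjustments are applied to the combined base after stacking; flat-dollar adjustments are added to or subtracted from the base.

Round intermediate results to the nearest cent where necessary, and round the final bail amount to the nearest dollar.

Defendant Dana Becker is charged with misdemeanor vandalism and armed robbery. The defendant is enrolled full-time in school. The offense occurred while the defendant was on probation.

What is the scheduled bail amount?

$269,250

Base amounts from the schedule: misdemeanor vandalism $2,650; armed robbery $264,500.
Stacking rule: use the highest base only. Highest is armed robbery at $264,500. Combined base = $264,500.
Defendant is enrolled full-time in school (−$15,500 flat): $264,500 − $15,500 = $249,000.
Offense committed while on probation or parole (+$20,250 flat): $249,000 + $20,250 = $269,250.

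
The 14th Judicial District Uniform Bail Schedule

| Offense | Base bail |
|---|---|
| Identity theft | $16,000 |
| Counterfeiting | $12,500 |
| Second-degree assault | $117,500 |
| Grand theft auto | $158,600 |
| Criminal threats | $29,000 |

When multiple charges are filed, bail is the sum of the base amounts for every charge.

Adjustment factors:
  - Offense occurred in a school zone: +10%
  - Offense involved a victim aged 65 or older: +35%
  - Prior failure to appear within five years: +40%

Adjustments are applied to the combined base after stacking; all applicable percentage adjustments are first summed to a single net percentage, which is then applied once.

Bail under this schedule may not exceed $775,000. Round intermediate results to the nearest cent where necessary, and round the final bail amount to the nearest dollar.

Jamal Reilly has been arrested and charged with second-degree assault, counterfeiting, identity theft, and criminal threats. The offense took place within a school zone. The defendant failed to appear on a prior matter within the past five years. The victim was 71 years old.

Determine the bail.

Base amounts from the schedule: second-degree assault $117,500; counterfeiting $12,500; identity theft $16,000; criminal threats $29,000.
Stacking rule: sum of all bases. $117,500 + $12,500 + $16,000 + $29,000 = $175,000.
Net percentage adjustment: +10% +35% +40% = +85%. $175,000 × 1.85 = $323,750.
$323,750 is within the $775,000 maximum.

$323,750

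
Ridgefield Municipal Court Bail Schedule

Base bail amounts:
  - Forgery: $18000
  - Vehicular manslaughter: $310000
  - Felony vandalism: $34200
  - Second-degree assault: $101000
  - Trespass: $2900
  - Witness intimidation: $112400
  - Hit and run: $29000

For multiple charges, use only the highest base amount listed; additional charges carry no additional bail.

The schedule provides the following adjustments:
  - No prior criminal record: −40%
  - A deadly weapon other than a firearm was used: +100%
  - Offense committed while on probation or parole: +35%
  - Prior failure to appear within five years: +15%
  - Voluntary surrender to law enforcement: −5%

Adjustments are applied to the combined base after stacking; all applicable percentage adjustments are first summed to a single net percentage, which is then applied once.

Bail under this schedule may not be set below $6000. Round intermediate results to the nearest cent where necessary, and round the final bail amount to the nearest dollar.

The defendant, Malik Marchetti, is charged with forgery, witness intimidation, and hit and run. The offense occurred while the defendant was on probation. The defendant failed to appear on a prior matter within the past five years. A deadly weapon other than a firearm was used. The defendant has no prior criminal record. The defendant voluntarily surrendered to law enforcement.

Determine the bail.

Base amounts from the schedule: forgery $18000; witness intimidation $112400; hit and run $29000.
Stacking rule: use the highest base only. Highest is witness intimidation at $112400. Combined base = $112400.
Net percentage adjustment: −40% +100% +35% +15% −5% = +105%. $112400 × 2.05 = $230420.
$230420 is at or above the $6000 minimum.

$230420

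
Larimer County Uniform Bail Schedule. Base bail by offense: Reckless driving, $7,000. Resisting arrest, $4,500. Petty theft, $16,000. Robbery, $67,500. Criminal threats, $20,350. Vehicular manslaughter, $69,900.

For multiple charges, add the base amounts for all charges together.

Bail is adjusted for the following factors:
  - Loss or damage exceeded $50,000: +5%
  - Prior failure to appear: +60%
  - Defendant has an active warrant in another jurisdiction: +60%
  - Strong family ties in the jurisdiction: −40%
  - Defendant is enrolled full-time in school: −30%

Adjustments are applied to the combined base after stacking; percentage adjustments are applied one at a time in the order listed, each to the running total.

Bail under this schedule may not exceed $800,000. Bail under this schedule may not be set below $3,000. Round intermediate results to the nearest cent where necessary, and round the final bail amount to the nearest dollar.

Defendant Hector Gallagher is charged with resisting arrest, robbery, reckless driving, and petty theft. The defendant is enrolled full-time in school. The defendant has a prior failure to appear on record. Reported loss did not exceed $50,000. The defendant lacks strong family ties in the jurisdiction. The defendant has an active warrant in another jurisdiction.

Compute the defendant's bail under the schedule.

Base amounts from the schedule: resisting arrest $4,500; robbery $67,500; reckless driving $7,000; petty theft $16,000.
Stacking rule: sum of all bases. $4,500 + $67,500 + $7,000 + $16,000 = $95,000.
Prior failure to appear (+60%): $95,000 × 1.6 = $152,000.
Defendant has an active warrant in another jurisdiction (+60%): $152,000 × 1.6 = $243,200.
Defendant is enrolled full-time in school (−30%): $243,200 × 0.7 = $170,240.
$170,240 is within the $800,000 maximum.
$170,240 is at or above the $3,000 minimum.

$170,240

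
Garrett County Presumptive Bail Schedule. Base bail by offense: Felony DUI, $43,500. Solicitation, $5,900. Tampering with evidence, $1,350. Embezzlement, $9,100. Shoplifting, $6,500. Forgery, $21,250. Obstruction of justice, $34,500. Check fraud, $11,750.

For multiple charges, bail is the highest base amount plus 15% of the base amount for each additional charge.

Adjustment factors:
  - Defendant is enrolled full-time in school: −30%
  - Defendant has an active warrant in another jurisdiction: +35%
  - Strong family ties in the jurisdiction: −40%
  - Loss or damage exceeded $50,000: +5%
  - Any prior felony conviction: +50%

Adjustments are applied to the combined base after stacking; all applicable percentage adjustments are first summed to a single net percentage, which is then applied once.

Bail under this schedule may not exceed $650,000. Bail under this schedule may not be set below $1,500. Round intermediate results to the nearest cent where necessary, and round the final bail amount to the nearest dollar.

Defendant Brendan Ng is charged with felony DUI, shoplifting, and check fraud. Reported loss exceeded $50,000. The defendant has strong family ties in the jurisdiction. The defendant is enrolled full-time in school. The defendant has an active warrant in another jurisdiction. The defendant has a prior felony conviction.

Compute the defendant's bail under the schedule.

Base amounts from the schedule: felony DUI $43,500; shoplifting $6,500; check fraud $11,750.
Stacking rule: highest base plus 15% of each additional charge. Highest is felony DUI at $43,500. Additional: $6,500 × 15% = $975; $11,750 × 15% = $1,762.50. Combined base = $43,500 + $2,737.50 = $46,237.50.
Net percentage adjustment: −30% +35% −40% +5% +50% = +20%. $46,237.50 × 1.2 = $55,485.
$55,485 is within the $650,000 maximum.
$55,485 is at or above the $1,500 minimum.

$55,485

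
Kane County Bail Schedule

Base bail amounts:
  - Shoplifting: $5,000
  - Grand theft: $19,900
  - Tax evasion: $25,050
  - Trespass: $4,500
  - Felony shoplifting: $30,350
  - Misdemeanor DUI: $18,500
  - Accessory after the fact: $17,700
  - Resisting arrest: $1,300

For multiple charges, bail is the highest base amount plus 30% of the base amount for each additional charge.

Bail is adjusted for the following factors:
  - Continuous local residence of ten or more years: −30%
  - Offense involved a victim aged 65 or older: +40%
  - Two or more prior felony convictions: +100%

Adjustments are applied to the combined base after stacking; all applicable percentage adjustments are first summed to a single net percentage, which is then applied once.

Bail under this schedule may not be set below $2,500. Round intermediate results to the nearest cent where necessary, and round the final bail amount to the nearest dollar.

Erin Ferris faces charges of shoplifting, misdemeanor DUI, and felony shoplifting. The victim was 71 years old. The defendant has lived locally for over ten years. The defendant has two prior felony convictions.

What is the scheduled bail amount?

Base amounts from the schedule: shoplifting $5,000; misdemeanor DUI $18,500; felony shoplifting $30,350.
Stacking rule: highest base plus 30% of each additional charge. Highest is felony shoplifting at $30,350. Additional: $5,000 × 30% = $1,500; $18,500 × 30% = $5,550. Combined base = $30,350 + $7,050 = $37,400.
Net percentage adjustment: −30% +40% +100% = +110%. $37,400 × 2.1 = $78,540.
$78,540 is at or above the $2,500 minimum.

$78,540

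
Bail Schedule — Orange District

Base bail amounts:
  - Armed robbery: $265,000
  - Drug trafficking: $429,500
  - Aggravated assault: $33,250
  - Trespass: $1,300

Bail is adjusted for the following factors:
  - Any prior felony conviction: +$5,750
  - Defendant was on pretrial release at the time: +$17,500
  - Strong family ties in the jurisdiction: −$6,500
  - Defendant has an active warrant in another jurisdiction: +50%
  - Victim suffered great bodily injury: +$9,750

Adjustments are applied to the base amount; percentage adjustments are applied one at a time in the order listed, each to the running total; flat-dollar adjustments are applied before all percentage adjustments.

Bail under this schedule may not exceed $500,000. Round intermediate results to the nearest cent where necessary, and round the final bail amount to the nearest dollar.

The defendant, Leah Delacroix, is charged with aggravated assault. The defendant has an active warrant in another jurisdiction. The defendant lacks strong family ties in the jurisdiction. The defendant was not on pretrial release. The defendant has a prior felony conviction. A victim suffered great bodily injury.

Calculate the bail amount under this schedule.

$73,125

Base amounts from the schedule: aggravated assault $33,250.
Single charge. Combined base = $33,250.
Any prior felony conviction (+$5,750 flat): $33,250 + $5,750 = $39,000.
Victim suffered great bodily injury (+$9,750 flat): $39,000 + $9,750 = $48,750.
Defendant has an active warrant in another jurisdiction (+50%): $48,750 × 1.5 = $73,125.
$73,125 is within the $500,000 maximum.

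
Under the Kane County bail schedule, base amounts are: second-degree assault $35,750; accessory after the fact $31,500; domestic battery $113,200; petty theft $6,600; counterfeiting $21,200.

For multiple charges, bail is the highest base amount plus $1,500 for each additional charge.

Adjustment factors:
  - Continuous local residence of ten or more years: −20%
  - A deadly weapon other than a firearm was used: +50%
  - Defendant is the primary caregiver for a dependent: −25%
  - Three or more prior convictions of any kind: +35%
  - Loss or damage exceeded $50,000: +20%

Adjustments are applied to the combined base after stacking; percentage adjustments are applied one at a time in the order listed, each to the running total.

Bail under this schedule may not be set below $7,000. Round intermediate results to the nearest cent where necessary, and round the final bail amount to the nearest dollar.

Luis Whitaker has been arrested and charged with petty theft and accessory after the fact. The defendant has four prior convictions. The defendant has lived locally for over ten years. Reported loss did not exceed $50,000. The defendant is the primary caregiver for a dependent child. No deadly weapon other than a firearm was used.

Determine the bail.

Base amounts from the schedule: petty theft $6,600; accessory after the fact $31,500.
Stacking rule: highest base plus $1,500 per additional charge. Highest is accessory after the fact at $31,500; 1 additional charge → +$1,500. Combined base = $33,000.
Continuous local residence of ten or more years (−20%): $33,000 × 0.8 = $26,400.
Defendant is the primary caregiver for a dependent (−25%): $26,400 × 0.75 = $19,800.
Three or more prior convictions of any kind (+35%): $19,800 × 1.35 = $26,730.
$26,730 is at or above the $7,000 minimum.

$26,730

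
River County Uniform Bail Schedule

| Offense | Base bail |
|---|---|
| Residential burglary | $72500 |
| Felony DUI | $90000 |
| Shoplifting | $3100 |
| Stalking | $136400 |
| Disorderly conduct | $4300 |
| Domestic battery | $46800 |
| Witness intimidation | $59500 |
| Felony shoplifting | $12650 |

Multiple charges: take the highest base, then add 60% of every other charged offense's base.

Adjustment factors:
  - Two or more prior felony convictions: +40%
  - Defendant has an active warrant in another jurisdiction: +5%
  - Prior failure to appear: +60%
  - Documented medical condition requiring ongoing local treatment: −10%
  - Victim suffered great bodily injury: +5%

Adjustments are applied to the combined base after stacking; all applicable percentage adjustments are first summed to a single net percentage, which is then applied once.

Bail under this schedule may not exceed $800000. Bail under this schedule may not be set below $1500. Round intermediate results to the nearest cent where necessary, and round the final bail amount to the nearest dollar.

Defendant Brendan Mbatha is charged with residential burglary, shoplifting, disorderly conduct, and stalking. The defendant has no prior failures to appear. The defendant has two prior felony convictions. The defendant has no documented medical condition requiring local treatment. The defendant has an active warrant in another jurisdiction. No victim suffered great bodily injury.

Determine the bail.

$267293

Base amounts from the schedule: residential burglary $72500; shoplifting $3100; disorderly conduct $4300; stalking $136400.
Stacking rule: highest base plus 60% of each additional charge. Highest is stalking at $136400. Additional: $72500 × 60% = $43500; $3100 × 60% = $1860; $4300 × 60% = $2580. Combined base = $136400 + $47940 = $184340.
Net percentage adjustment: +40% +5% = +45%. $184340 × 1.45 = $267293.
$267293 is within the $800000 maximum.
$267293 is at or above the $1500 minimum.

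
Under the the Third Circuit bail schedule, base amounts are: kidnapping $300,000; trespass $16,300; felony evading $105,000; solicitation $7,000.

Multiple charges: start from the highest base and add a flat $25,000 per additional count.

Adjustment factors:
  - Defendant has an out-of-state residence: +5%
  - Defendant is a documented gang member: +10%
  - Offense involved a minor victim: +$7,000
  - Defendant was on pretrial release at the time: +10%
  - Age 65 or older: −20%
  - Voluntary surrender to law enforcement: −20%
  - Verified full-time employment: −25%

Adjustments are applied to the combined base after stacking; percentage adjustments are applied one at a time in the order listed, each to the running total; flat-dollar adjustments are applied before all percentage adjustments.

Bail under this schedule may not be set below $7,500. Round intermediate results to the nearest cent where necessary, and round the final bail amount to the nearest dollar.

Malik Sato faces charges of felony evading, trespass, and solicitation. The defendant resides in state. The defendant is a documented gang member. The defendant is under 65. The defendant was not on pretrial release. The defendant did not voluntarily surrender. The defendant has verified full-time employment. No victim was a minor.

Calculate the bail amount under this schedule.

$127,875

Base amounts from the schedule: felony evading $105,000; trespass $16,300; solicitation $7,000.
Stacking rule: highest base plus $25,000 per additional charge. Highest is felony evading at $105,000; 2 additional charges → +$50,000. Combined base = $155,000.
Defendant is a documented gang member (+10%): $155,000 × 1.1 = $170,500.
Verified full-time employment (−25%): $170,500 × 0.75 = $127,875.
$127,875 is at or above the $7,500 minimum.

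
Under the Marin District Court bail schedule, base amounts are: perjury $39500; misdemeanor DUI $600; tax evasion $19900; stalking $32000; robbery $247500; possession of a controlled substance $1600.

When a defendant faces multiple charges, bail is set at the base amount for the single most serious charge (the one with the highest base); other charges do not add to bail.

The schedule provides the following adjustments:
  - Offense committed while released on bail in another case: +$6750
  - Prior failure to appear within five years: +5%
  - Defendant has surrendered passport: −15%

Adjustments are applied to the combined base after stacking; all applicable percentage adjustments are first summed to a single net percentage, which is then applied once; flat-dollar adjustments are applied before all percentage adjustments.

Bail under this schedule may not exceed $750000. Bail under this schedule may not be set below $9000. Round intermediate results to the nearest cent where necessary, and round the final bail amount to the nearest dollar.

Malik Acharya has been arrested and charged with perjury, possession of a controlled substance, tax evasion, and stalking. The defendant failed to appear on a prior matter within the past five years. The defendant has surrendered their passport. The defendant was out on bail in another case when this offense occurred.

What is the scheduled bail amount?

$41625

Base amounts from the schedule: perjury $39500; possession of a controlled substance $1600; tax evasion $19900; stalking $32000.
Stacking rule: use the highest base only. Highest is perjury at $39500. Combined base = $39500.
Offense committed while released on bail in another case (+$6750 flat): $39500 + $6750 = $46250.
Net percentage adjustment: +5% −15% = −10%. $46250 × 0.9 = $41625.
$41625 is within the $750000 maximum.
$41625 is at or above the $9000 minimum.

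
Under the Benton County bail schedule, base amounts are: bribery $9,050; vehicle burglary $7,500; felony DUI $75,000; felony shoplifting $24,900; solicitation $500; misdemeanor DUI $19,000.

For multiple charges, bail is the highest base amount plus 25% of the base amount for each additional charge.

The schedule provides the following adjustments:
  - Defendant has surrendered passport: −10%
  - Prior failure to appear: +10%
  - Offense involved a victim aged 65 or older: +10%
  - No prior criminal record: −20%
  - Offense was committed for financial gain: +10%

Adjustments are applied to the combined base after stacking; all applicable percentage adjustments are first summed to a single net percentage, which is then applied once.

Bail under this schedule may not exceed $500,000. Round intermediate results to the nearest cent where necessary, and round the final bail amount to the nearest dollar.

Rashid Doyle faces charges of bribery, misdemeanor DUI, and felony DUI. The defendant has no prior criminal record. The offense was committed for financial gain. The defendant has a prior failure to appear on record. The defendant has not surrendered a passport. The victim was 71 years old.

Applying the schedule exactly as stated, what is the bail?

Base amounts from the schedule: bribery $9,050; misdemeanor DUI $19,000; felony DUI $75,000.
Stacking rule: highest base plus 25% of each additional charge. Highest is felony DUI at $75,000. Additional: $9,050 × 25% = $2,262.50; $19,000 × 25% = $4,750. Combined base = $75,000 + $7,012.50 = $82,012.50.
Net percentage adjustment: +10% +10% −20% +10% = +10%. $82,012.50 × 1.1 = $90,213.75.
$90,213.75 is within the $500,000 maximum.
Rounded to the nearest dollar: $90,214.

$90,214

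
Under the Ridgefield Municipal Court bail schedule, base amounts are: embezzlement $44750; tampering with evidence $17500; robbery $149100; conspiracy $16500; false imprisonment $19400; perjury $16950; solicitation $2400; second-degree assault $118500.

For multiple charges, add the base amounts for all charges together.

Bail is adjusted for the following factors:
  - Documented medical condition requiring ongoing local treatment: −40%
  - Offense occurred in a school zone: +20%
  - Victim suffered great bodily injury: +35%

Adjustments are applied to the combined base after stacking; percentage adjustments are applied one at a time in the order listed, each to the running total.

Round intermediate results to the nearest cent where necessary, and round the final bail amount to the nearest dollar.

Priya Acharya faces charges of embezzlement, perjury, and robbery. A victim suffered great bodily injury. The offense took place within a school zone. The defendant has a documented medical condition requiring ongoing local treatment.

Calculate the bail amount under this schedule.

Base amounts from the schedule: embezzlement $44750; perjury $16950; robbery $149100.
Stacking rule: sum of all bases. $44750 + $16950 + $149100 = $210800.
Documented medical condition requiring ongoing local treatment (−40%): $210800 × 0.6 = $126480.
Offense occurred in a school zone (+20%): $126480 × 1.2 = $151776.
Victim suffered great bodily injury (+35%): $151776 × 1.35 = $204897.60.
Rounded to the nearest dollar: $204898.

$204898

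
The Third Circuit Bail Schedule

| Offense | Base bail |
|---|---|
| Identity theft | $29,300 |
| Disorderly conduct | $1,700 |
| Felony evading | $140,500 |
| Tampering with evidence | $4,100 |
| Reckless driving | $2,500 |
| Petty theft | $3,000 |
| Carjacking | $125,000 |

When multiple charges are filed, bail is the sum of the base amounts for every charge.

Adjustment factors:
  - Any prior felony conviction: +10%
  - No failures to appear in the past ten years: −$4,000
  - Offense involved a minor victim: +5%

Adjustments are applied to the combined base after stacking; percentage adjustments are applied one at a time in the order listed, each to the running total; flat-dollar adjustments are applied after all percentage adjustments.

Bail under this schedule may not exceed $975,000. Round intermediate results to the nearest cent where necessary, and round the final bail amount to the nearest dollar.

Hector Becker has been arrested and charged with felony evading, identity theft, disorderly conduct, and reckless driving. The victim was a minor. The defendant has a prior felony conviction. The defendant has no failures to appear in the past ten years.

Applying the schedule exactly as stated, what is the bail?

Base amounts from the schedule: felony evading $140,500; identity theft $29,300; disorderly conduct $1,700; reckless driving $2,500.
Stacking rule: sum of all bases. $140,500 + $29,300 + $1,700 + $2,500 = $174,000.
Any prior felony conviction (+10%): $174,000 × 1.1 = $191,400.
Offense involved a minor victim (+5%): $191,400 × 1.05 = $200,970.
No failures to appear in the past ten years (−$4,000 flat): $200,970 − $4,000 = $196,970.
$196,970 is within the $975,000 maximum.

$196,970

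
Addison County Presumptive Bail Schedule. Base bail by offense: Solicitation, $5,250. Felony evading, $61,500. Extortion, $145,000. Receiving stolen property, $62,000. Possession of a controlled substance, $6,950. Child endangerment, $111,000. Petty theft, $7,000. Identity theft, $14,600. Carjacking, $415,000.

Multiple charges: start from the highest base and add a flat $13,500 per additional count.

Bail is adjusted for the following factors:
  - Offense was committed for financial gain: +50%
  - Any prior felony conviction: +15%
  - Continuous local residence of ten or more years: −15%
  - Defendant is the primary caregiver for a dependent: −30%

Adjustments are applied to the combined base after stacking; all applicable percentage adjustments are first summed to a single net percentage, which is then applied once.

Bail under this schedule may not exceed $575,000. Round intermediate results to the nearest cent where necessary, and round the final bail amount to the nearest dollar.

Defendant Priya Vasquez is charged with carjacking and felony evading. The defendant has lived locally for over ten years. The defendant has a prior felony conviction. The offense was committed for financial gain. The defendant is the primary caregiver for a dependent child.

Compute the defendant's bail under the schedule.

$514,200

Base amounts from the schedule: carjacking $415,000; felony evading $61,500.
Stacking rule: highest base plus $13,500 per additional charge. Highest is carjacking at $415,000; 1 additional charge → +$13,500. Combined base = $428,500.
Net percentage adjustment: +50% +15% −15% −30% = +20%. $428,500 × 1.2 = $514,200.
$514,200 is within the $575,000 maximum.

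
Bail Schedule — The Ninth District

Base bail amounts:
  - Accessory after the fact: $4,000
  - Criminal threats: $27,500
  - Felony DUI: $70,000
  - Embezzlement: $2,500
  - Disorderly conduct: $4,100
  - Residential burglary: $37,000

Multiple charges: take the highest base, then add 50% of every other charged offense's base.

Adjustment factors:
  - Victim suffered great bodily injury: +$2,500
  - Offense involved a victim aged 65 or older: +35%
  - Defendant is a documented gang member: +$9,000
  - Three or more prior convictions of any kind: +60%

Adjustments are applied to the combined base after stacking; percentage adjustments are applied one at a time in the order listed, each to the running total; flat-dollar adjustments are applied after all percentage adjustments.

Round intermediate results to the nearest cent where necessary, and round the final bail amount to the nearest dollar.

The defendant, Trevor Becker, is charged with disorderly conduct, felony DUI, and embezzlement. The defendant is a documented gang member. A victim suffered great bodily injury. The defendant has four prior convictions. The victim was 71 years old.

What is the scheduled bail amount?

Base amounts from the schedule: disorderly conduct $4,100; felony DUI $70,000; embezzlement $2,500.
Stacking rule: highest base plus 50% of each additional charge. Highest is felony DUI at $70,000. Additional: $4,100 × 50% = $2,050; $2,500 × 50% = $1,250. Combined base = $70,000 + $3,300 = $73,300.
Offense involved a victim aged 65 or older (+35%): $73,300 × 1.35 = $98,955.
Three or more prior convictions of any kind (+60%): $98,955 × 1.6 = $158,328.
Victim suffered great bodily injury (+$2,500 flat): $158,328 + $2,500 = $160,828.
Defendant is a documented gang member (+$9,000 flat): $160,828 + $9,000 = $169,828.

$169,828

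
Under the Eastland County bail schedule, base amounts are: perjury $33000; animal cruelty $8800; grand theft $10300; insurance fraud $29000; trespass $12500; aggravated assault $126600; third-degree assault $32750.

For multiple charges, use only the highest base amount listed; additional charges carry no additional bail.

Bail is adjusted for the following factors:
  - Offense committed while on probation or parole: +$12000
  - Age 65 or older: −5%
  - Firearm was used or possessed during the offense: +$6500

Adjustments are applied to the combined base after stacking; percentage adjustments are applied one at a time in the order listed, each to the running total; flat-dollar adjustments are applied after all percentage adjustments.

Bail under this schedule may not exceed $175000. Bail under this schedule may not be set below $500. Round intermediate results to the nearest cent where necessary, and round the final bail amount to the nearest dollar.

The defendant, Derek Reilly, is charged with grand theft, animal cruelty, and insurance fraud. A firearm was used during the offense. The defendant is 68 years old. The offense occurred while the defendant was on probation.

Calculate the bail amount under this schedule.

$46050

Base amounts from the schedule: grand theft $10300; animal cruelty $8800; insurance fraud $29000.
Stacking rule: use the highest base only. Highest is insurance fraud at $29000. Combined base = $29000.
Age 65 or older (−5%): $29000 × 0.95 = $27550.
Offense committed while on probation or parole (+$12000 flat): $27550 + $12000 = $39550.
Firearm was used or possessed during the offense (+$6500 flat): $39550 + $6500 = $46050.
$46050 is within the $175000 maximum.
$46050 is at or above the $500 minimum.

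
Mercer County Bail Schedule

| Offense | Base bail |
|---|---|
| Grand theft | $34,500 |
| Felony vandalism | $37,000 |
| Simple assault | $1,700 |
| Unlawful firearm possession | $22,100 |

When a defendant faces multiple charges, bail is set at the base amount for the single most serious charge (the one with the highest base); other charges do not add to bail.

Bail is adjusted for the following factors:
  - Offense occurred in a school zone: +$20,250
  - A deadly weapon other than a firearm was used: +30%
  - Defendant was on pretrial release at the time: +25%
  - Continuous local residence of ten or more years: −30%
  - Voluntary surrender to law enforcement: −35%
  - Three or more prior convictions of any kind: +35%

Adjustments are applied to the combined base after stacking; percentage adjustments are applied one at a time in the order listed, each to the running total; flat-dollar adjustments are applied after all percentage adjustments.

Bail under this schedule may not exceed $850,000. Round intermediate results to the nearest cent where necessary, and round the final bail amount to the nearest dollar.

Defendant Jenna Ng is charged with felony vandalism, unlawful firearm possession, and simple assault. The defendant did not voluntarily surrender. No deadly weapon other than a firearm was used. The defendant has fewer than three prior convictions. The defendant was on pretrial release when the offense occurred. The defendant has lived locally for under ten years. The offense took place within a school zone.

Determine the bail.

Base amounts from the schedule: felony vandalism $37,000; unlawful firearm possession $22,100; simple assault $1,700.
Stacking rule: use the highest base only. Highest is felony vandalism at $37,000. Combined base = $37,000.
Defendant was on pretrial release at the time (+25%): $37,000 × 1.25 = $46,250.
Offense occurred in a school zone (+$20,250 flat): $46,250 + $20,250 = $66,500.
$66,500 is within the $850,000 maximum.

$66,500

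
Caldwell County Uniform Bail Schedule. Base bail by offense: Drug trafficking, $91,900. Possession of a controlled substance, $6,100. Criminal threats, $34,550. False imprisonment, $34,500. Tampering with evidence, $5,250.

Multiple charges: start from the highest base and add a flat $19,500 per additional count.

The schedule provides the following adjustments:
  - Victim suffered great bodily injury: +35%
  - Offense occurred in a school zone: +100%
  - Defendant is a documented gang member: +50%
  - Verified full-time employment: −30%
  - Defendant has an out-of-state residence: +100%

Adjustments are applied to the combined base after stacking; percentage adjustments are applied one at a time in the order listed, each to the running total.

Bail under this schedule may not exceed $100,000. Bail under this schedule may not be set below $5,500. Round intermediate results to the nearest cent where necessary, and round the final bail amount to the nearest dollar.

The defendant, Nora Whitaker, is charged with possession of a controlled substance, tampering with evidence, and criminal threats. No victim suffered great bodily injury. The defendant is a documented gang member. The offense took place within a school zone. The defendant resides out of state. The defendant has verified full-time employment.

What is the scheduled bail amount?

Base amounts from the schedule: possession of a controlled substance $6,100; tampering with evidence $5,250; criminal threats $34,550.
Stacking rule: highest base plus $19,500 per additional charge. Highest is criminal threats at $34,550; 2 additional charges → +$39,000. Combined base = $73,550.
Offense occurred in a school zone (+100%): $73,550 × 2 = $147,100.
Defendant is a documented gang member (+50%): $147,100 × 1.5 = $220,650.
Verified full-time employment (−30%): $220,650 × 0.7 = $154,455.
Defendant has an out-of-state residence (+100%): $154,455 × 2 = $308,910.
Result $308,910 exceeds the maximum of $100,000; bail is capped at $100,000.
$100,000 is at or above the $5,500 minimum.

$100,000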